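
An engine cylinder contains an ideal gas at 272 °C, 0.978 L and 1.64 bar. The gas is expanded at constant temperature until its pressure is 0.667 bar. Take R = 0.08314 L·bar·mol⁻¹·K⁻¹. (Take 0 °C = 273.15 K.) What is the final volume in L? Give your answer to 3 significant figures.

V₂ ≈ 2.40 L

Convert: T₁ = 545.1 K.
Isothermal, so P V is constant: T₂ = T₁; V₂ = V₁·(P₁/P₂) = 2.405 L.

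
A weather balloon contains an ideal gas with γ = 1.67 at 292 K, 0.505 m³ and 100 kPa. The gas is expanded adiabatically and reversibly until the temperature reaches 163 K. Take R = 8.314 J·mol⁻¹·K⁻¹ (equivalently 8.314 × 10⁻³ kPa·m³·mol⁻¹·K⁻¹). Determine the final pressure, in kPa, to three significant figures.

Reversible adiabatic, γ = 1.67: P₂ = P₁·(T₂/T₁)^(γ/(γ−1)) = 23.38 kPa; V₂ = V₁·(T₁/T₂)^(1/(γ−1)) = 1.206 m³.

P₂ ≈ 23.4 kPa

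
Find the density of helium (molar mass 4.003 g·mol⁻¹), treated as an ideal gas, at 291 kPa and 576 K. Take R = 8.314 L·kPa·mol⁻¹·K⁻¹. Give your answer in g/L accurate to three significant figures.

ρ = PM/(RT) = (291 × 4.003) / (8.314 × 576.0)

ρ ≈ 0.243 g/L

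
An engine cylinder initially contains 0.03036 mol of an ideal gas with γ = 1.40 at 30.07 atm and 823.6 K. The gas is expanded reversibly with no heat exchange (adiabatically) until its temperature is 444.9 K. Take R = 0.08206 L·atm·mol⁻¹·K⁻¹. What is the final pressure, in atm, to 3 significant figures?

P₂ ≈ 3.48 atm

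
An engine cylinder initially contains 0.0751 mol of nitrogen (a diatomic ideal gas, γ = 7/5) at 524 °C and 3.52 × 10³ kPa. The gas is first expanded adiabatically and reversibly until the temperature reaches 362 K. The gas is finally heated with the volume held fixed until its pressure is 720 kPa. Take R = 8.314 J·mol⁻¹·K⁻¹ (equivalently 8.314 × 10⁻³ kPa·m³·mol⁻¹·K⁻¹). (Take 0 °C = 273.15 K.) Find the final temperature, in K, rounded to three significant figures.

Convert: T₁ = 797.1 K.
From PV = nRT: V₁ = nRT₁/P₁ = 0.0001414 m³.
Reversible adiabatic, γ = 7/5: P₂ = P₁·(T₂/T₁)^(γ/(γ−1)) = 222.1 kPa; V₂ = V₁·(T₁/T₂)^(1/(γ−1)) = 0.001017 m³.
V constant ⇒ P ∝ T: V₃ = V₂; T₃ = T₂·(P₃/P₂) = 1173 K.

T₃ ≈ 1.17e+03 K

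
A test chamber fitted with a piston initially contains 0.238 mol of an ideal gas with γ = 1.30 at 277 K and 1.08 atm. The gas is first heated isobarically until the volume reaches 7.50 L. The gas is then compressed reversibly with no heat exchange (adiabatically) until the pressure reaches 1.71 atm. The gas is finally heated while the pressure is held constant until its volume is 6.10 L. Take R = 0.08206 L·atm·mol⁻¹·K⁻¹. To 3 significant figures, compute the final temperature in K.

From PV = nRT: V₁ = nRT₁/P₁ = 5.009 L.
P constant ⇒ V ∝ T: P₂ = P₁; T₂ = T₁·(V₂/V₁) = 414.7 K.
Reversible adiabatic, γ = 1.30: T₃ = T₂·(P₃/P₂)^((γ−1)/γ) = 461.1 K; V₃ = V₂·(P₂/P₃)^(1/γ) = 5.267 L.
P constant ⇒ V ∝ T: P₄ = P₃; T₄ = T₃·(V₄/V₃) = 534.1 K.

T₄ ≈ 534 K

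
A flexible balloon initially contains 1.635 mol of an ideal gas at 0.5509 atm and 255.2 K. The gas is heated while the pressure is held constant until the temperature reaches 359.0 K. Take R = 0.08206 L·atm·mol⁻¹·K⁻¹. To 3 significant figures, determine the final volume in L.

V₂ ≈ 87.4 L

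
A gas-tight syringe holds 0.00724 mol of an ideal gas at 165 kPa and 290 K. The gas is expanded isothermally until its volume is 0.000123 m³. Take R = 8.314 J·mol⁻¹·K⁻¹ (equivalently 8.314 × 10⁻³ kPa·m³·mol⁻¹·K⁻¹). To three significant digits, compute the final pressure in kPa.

P₂ ≈ 142 kPa

From PV = nRT: V₁ = nRT₁/P₁ = 0.0001058 m³.
T constant ⇒ Boyle's law P V = const: T₂ = T₁; P₂ = P₁·(V₁/V₂) = 141.9 kPa.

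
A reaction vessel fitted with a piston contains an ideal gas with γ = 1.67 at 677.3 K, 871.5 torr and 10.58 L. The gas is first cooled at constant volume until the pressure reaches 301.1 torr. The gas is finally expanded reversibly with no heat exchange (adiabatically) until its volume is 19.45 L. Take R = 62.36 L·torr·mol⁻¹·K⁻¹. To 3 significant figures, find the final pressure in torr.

Isochoric, so P/T is constant: V₂ = V₁; T₂ = T₁·(P₂/P₁) = 234.0 K.
Adiabatic (γ = 1.67), T V^(γ−1) and P V^γ constant: T₃ = T₂·(V₂/V₃)^(γ−1) = 155.6 K; P₃ = P₂·(V₂/V₃)^γ = 108.9 torr.

P₃ ≈ 109 torr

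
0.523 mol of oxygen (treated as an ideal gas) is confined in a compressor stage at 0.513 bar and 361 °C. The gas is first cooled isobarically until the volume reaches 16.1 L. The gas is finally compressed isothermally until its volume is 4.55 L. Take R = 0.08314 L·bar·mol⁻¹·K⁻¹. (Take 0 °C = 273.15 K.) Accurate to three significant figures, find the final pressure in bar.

P₃ ≈ 1.82 bar

Convert: T₁ = 634.1 K.
From PV = nRT: V₁ = nRT₁/P₁ = 53.75 L.
Isobaric, so V/T is constant: P₂ = P₁; T₂ = T₁·(V₂/V₁) = 189.9 K.
T constant ⇒ Boyle's law P V = const: T₃ = T₂; P₃ = P₂·(V₂/V₃) = 1.815 bar.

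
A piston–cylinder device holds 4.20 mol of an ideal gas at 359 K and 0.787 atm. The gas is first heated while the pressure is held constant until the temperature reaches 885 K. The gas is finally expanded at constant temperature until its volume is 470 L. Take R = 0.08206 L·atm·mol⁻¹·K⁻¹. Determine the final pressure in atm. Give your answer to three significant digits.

From PV = nRT: V₁ = nRT₁/P₁ = 157.2 L.
P constant ⇒ V ∝ T: P₂ = P₁; V₂ = V₁·(T₂/T₁) = 387.6 L.
T constant ⇒ Boyle's law P V = const: T₃ = T₂; P₃ = P₂·(V₂/V₃) = 0.6490 atm.

P₃ ≈ 0.649 atm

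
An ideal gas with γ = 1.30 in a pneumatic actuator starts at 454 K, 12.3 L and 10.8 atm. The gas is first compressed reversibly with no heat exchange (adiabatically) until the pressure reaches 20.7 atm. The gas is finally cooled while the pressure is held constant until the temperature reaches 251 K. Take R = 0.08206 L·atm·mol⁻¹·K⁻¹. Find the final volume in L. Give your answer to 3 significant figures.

V₃ ≈ 3.55 L

Adiabatic (γ = 1.30), T V^(γ−1) and P V^γ constant: T₂ = T₁·(P₂/P₁)^((γ−1)/γ) = 527.5 K; V₂ = V₁·(P₁/P₂)^(1/γ) = 7.457 L.
Isobaric, so V/T is constant: P₃ = P₂; V₃ = V₂·(T₃/T₂) = 3.548 L.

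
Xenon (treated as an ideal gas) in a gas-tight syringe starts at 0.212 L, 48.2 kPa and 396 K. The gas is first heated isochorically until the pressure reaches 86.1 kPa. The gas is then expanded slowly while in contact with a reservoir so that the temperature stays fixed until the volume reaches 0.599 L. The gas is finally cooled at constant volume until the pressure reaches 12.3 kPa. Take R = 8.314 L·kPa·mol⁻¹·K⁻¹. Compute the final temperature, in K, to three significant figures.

V constant ⇒ P ∝ T: V₂ = V₁; T₂ = T₁·(P₂/P₁) = 707.4 K.
Isothermal, so P V is constant: T₃ = T₂; P₃ = P₂·(V₂/V₃) = 30.47 kPa.
V constant ⇒ P ∝ T: V₄ = V₃; T₄ = T₃·(P₄/P₃) = 285.5 K.

T₄ ≈ 286 K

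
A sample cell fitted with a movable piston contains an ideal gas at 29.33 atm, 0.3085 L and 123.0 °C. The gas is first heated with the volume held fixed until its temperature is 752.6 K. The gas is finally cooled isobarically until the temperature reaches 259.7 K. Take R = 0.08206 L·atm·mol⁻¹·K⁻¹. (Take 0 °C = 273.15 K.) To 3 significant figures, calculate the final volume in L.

V₃ ≈ 0.106 L

Convert: T₁ = 396.1 K.
Isochoric, so P/T is constant: V₂ = V₁; P₂ = P₁·(T₂/T₁) = 55.72 atm.
Isobaric, so V/T is constant: P₃ = P₂; V₃ = V₂·(T₃/T₂) = 0.1065 L.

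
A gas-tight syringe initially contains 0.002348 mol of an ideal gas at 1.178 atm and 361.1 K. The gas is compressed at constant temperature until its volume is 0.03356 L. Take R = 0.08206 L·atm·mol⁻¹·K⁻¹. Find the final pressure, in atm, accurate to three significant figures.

From PV = nRT: V₁ = nRT₁/P₁ = 0.05906 L.
Isothermal, so P V is constant: T₂ = T₁; P₂ = P₁·(V₁/V₂) = 2.073 atm.

P₂ ≈ 2.07 atm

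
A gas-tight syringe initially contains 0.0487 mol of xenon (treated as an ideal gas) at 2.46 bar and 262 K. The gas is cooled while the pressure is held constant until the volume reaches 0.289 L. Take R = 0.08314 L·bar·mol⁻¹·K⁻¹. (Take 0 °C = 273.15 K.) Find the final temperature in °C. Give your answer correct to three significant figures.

T₂ ≈ -97.6 °C

From PV = nRT: V₁ = nRT₁/P₁ = 0.4312 L.
Isobaric, so V/T is constant: P₂ = P₁; T₂ = T₁·(V₂/V₁) = 175.6 K.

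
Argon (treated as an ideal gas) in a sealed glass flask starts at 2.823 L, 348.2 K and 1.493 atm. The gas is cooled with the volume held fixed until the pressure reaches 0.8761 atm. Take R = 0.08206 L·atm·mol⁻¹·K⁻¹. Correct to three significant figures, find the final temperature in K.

T₂ ≈ 204 K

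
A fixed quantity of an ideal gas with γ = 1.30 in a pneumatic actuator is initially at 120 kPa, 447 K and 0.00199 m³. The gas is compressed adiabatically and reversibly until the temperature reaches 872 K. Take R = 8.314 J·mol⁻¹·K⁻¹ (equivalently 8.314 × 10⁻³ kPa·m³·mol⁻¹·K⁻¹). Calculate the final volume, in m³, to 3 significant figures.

Reversible adiabatic, γ = 1.30: P₂ = P₁·(T₂/T₁)^(γ/(γ−1)) = 2171 kPa; V₂ = V₁·(T₁/T₂)^(1/(γ−1)) = 0.0002145 m³.

V₂ ≈ 0.000215 m³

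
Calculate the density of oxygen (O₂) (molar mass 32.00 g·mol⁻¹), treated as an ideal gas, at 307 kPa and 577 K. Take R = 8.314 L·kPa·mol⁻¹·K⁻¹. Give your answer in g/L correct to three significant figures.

ρ ≈ 2.05 g/L

ρ = PM/(RT) = (307 × 32.00) / (8.314 × 577.0)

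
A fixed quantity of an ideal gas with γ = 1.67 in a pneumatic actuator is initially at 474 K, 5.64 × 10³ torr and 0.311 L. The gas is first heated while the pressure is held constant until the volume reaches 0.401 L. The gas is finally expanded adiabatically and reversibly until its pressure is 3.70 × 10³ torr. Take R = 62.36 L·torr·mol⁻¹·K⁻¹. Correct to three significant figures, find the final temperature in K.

Isobaric, so V/T is constant: P₂ = P₁; T₂ = T₁·(V₂/V₁) = 611.2 K.
Reversible adiabatic, γ = 1.67: T₃ = T₂·(P₃/P₂)^((γ−1)/γ) = 516.1 K; V₃ = V₂·(P₂/P₃)^(1/γ) = 0.5161 L.

T₃ ≈ 516 K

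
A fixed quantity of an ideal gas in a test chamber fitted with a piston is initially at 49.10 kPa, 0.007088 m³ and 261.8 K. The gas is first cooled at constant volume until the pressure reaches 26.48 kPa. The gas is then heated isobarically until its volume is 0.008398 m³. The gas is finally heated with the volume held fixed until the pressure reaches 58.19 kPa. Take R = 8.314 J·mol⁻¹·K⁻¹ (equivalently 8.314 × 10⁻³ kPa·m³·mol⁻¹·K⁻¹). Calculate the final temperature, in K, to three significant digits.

V constant ⇒ P ∝ T: V₂ = V₁; T₂ = T₁·(P₂/P₁) = 141.2 K.
Isobaric, so V/T is constant: P₃ = P₂; T₃ = T₂·(V₃/V₂) = 167.3 K.
V constant ⇒ P ∝ T: V₄ = V₃; T₄ = T₃·(P₄/P₃) = 367.6 K.

T₄ ≈ 368 K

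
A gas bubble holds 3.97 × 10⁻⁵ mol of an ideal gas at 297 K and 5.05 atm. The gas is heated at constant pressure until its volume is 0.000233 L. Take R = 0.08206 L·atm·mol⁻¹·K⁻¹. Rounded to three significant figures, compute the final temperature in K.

T₂ ≈ 361 K

From PV = nRT: V₁ = nRT₁/P₁ = 0.0001916 L.
P constant ⇒ V ∝ T: P₂ = P₁; T₂ = T₁·(V₂/V₁) = 361.2 K.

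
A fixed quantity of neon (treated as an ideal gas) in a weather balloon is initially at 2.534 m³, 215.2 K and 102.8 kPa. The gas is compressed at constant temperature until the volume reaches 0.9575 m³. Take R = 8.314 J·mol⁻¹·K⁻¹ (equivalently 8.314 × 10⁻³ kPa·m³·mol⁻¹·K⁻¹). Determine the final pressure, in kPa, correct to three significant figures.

P₂ ≈ 272 kPa

T constant ⇒ Boyle's law P V = const: T₂ = T₁; P₂ = P₁·(V₁/V₂) = 272.1 kPa.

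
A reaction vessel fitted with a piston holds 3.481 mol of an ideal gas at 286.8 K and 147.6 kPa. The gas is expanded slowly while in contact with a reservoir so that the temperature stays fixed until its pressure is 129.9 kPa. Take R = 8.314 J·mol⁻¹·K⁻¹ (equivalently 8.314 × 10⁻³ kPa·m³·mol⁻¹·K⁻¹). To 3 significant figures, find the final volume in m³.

V₂ ≈ 0.0639 m³

From PV = nRT: V₁ = nRT₁/P₁ = 0.05624 m³.
Isothermal, so P V is constant: T₂ = T₁; V₂ = V₁·(P₁/P₂) = 0.06390 m³.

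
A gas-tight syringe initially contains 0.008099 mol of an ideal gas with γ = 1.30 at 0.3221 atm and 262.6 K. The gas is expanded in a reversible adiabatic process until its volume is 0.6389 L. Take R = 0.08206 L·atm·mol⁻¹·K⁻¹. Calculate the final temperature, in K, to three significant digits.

From PV = nRT: V₁ = nRT₁/P₁ = 0.5418 L.
Reversible adiabatic, γ = 1.30: T₂ = T₁·(V₁/V₂)^(γ−1) = 249.9 K; P₂ = P₁·(V₁/V₂)^γ = 0.2600 atm.

T₂ ≈ 250 K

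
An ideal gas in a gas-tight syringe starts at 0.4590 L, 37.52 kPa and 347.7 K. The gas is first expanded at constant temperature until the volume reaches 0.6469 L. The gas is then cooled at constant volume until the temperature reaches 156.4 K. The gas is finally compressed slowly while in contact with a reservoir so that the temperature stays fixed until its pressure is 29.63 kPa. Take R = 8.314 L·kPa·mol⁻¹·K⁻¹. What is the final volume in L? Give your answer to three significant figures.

V₄ ≈ 0.261 L

T constant ⇒ Boyle's law P V = const: T₂ = T₁; P₂ = P₁·(V₁/V₂) = 26.62 kPa.
Isochoric, so P/T is constant: V₃ = V₂; P₃ = P₂·(T₃/T₂) = 11.97 kPa.
Isothermal, so P V is constant: T₄ = T₃; V₄ = V₃·(P₃/P₄) = 0.2614 L.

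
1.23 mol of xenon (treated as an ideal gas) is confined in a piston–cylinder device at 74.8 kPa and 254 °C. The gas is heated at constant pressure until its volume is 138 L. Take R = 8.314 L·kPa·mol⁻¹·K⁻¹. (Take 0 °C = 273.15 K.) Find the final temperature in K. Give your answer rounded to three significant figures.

Convert: T₁ = 527.1 K.
From PV = nRT: V₁ = nRT₁/P₁ = 72.07 L.
P constant ⇒ V ∝ T: P₂ = P₁; T₂ = T₁·(V₂/V₁) = 1009 K.

T₂ ≈ 1.01e+03 K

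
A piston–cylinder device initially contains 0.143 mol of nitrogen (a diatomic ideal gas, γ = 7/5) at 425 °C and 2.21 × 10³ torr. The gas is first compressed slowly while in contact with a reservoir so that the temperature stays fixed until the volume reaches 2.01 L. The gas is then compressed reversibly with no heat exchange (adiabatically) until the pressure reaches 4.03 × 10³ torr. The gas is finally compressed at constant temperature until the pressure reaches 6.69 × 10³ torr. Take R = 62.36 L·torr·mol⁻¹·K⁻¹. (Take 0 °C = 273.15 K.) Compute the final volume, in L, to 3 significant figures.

V₄ ≈ 1.00 L

Convert: T₁ = 698.1 K.
From PV = nRT: V₁ = nRT₁/P₁ = 2.817 L.
T constant ⇒ Boyle's law P V = const: T₂ = T₁; P₂ = P₁·(V₁/V₂) = 3097 torr.
Adiabatic (γ = 7/5), T V^(γ−1) and P V^γ constant: T₃ = T₂·(P₃/P₂)^((γ−1)/γ) = 752.7 K; V₃ = V₂·(P₂/P₃)^(1/γ) = 1.666 L.
Isothermal, so P V is constant: T₄ = T₃; V₄ = V₃·(P₃/P₄) = 1.003 L.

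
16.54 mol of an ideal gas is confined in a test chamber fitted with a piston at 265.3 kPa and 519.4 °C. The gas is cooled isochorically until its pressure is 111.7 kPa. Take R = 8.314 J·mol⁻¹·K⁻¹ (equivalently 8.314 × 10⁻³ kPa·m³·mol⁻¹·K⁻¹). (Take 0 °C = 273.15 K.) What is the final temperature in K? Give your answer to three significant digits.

T₂ ≈ 334 K

Convert: T₁ = 792.5 K.
From PV = nRT: V₁ = nRT₁/P₁ = 0.4108 m³.
V constant ⇒ P ∝ T: V₂ = V₁; T₂ = T₁·(P₂/P₁) = 333.7 K.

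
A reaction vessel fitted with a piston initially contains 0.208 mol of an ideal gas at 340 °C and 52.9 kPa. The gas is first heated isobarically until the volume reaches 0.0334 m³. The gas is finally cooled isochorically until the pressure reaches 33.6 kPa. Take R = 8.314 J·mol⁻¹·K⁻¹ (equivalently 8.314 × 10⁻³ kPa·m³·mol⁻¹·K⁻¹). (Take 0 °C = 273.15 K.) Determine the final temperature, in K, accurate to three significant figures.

Convert: T₁ = 613.1 K.
From PV = nRT: V₁ = nRT₁/P₁ = 0.02004 m³.
Isobaric, so V/T is constant: P₂ = P₁; T₂ = T₁·(V₂/V₁) = 1022 K.
Isochoric, so P/T is constant: V₃ = V₂; T₃ = T₂·(P₃/P₂) = 649.0 K.

T₃ ≈ 649 K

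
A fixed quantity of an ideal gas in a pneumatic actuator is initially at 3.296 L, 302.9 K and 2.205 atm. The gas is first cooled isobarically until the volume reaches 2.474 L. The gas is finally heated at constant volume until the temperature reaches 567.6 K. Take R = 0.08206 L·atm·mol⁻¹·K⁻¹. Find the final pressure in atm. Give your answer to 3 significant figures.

Isobaric, so V/T is constant: P₂ = P₁; T₂ = T₁·(V₂/V₁) = 227.4 K.
V constant ⇒ P ∝ T: V₃ = V₂; P₃ = P₂·(T₃/T₂) = 5.505 atm.

P₃ ≈ 5.50 atm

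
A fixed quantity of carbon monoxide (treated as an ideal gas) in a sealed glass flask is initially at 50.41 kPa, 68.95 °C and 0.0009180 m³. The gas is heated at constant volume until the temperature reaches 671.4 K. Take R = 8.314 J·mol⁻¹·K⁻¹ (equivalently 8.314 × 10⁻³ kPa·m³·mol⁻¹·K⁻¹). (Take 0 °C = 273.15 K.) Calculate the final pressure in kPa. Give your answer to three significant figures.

P₂ ≈ 98.9 kPa

Convert: T₁ = 342.1 K.
Isochoric, so P/T is constant: V₂ = V₁; P₂ = P₁·(T₂/T₁) = 98.93 kPa.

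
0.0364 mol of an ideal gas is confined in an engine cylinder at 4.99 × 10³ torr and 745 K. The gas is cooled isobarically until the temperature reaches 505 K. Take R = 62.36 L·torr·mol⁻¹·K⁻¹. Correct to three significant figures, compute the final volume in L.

From PV = nRT: V₁ = nRT₁/P₁ = 0.3389 L.
Isobaric, so V/T is constant: P₂ = P₁; V₂ = V₁·(T₂/T₁) = 0.2297 L.

V₂ ≈ 0.230 L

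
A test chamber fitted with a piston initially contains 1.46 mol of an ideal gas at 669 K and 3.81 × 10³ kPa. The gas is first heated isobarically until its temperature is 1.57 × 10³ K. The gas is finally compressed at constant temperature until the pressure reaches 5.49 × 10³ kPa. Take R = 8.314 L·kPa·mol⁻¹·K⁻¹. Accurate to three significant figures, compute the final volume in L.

From PV = nRT: V₁ = nRT₁/P₁ = 2.131 L.
P constant ⇒ V ∝ T: P₂ = P₁; V₂ = V₁·(T₂/T₁) = 5.002 L.
Isothermal, so P V is constant: T₃ = T₂; V₃ = V₂·(P₂/P₃) = 3.471 L.

V₃ ≈ 3.47 L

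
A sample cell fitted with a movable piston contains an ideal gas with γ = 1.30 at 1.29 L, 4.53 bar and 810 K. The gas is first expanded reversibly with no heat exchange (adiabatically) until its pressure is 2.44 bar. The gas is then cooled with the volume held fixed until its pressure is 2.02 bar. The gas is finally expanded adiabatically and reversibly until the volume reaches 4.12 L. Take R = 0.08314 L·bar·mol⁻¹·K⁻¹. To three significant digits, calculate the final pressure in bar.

Adiabatic (γ = 1.30), T V^(γ−1) and P V^γ constant: T₂ = T₁·(P₂/P₁)^((γ−1)/γ) = 702.2 K; V₂ = V₁·(P₁/P₂)^(1/γ) = 2.076 L.
Isochoric, so P/T is constant: V₃ = V₂; T₃ = T₂·(P₃/P₂) = 581.3 K.
Adiabatic (γ = 1.30), T V^(γ−1) and P V^γ constant: T₄ = T₃·(V₃/V₄)^(γ−1) = 473.3 K; P₄ = P₃·(V₃/V₄)^γ = 0.8288 bar.

P₄ ≈ 0.829 bar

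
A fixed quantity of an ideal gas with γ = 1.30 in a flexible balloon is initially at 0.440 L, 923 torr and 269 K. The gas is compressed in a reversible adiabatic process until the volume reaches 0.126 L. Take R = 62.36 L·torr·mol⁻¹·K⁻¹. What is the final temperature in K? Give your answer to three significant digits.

T₂ ≈ 391 K

Adiabatic (γ = 1.30), T V^(γ−1) and P V^γ constant: T₂ = T₁·(V₁/V₂)^(γ−1) = 391.5 K; P₂ = P₁·(V₁/V₂)^γ = 4690 torr.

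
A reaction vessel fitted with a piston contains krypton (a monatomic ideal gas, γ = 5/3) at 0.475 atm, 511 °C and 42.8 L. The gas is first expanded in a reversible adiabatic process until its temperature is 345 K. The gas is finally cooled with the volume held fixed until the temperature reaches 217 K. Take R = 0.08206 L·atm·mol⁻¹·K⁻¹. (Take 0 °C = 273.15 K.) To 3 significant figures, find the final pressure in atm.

P₃ ≈ 0.0384 atm

Convert: T₁ = 784.1 K.
Adiabatic (γ = 5/3), T V^(γ−1) and P V^γ constant: P₂ = P₁·(T₂/T₁)^(γ/(γ−1)) = 0.06099 atm; V₂ = V₁·(T₁/T₂)^(1/(γ−1)) = 146.7 L.
V constant ⇒ P ∝ T: V₃ = V₂; P₃ = P₂·(T₃/T₂) = 0.03836 atm.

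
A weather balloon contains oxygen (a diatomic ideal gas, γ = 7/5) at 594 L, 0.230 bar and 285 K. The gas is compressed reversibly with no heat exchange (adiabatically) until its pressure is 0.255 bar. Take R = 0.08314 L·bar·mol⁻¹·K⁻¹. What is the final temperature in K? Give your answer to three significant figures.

T₂ ≈ 294 K

Adiabatic (γ = 7/5), T V^(γ−1) and P V^γ constant: T₂ = T₁·(P₂/P₁)^((γ−1)/γ) = 293.5 K; V₂ = V₁·(P₁/P₂)^(1/γ) = 551.8 L.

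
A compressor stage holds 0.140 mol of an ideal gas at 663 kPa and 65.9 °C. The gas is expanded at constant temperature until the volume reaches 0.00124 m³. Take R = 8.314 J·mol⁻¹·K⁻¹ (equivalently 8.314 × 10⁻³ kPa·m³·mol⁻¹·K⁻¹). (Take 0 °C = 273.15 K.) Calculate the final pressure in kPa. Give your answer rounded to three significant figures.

Convert: T₁ = 339.0 K.
From PV = nRT: V₁ = nRT₁/P₁ = 0.0005952 m³.
T constant ⇒ Boyle's law P V = const: T₂ = T₁; P₂ = P₁·(V₁/V₂) = 318.3 kPa.

P₂ ≈ 318 kPa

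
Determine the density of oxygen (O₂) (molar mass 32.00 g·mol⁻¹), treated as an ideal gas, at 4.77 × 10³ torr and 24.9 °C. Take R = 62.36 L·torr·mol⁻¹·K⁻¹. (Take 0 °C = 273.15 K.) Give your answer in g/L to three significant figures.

ρ = PM/(RT) = (4.77e+03 × 32.00) / (62.36 × 298.0)

ρ ≈ 8.21 g/L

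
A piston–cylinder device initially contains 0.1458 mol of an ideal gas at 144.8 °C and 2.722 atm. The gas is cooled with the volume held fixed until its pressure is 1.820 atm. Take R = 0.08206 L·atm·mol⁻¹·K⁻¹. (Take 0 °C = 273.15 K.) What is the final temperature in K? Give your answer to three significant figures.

Convert: T₁ = 417.9 K.
From PV = nRT: V₁ = nRT₁/P₁ = 1.837 L.
V constant ⇒ P ∝ T: V₂ = V₁; T₂ = T₁·(P₂/P₁) = 279.5 K.

T₂ ≈ 279 K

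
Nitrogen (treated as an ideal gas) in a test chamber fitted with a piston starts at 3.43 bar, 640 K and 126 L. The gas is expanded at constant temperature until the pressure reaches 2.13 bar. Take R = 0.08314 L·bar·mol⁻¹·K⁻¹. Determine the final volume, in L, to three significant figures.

V₂ ≈ 203 L

T constant ⇒ Boyle's law P V = const: T₂ = T₁; V₂ = V₁·(P₁/P₂) = 202.9 L.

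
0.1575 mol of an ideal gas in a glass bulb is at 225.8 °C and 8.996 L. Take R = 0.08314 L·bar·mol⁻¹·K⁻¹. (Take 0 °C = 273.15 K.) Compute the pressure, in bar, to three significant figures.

Convert: T = 498.95 K.
PV = nRT ⇒ P = nRT/V = (0.1575 × 0.08314 × 498.95) / 8.996

P ≈ 0.726 bar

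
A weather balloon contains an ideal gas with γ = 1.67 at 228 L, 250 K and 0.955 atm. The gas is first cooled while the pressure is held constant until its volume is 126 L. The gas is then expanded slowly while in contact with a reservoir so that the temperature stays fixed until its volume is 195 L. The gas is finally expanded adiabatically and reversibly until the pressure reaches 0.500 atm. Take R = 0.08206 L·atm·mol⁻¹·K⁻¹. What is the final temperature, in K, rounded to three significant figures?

Isobaric, so V/T is constant: P₂ = P₁; T₂ = T₁·(V₂/V₁) = 138.2 K.
T constant ⇒ Boyle's law P V = const: T₃ = T₂; P₃ = P₂·(V₂/V₃) = 0.6171 atm.
Reversible adiabatic, γ = 1.67: T₄ = T₃·(P₄/P₃)^((γ−1)/γ) = 127.0 K; V₄ = V₃·(P₃/P₄)^(1/γ) = 221.2 L.

T₄ ≈ 127 K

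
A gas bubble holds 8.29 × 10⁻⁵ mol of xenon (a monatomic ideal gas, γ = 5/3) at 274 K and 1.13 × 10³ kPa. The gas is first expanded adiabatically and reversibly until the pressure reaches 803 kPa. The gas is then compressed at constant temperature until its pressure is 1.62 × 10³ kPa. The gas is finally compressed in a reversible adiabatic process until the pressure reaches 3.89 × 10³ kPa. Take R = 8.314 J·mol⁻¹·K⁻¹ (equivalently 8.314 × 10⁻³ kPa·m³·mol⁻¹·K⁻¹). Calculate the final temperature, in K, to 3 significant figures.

T₄ ≈ 339 K

From PV = nRT: V₁ = nRT₁/P₁ = 1.671e-07 m³.
Reversible adiabatic, γ = 5/3: T₂ = T₁·(P₂/P₁)^((γ−1)/γ) = 239.0 K; V₂ = V₁·(P₁/P₂)^(1/γ) = 2.051e-07 m³.
Isothermal, so P V is constant: T₃ = T₂; V₃ = V₂·(P₂/P₃) = 1.017e-07 m³.
Adiabatic (γ = 5/3), T V^(γ−1) and P V^γ constant: T₄ = T₃·(P₄/P₃)^((γ−1)/γ) = 339.3 K; V₄ = V₃·(P₃/P₄)^(1/γ) = 6.012e-08 m³.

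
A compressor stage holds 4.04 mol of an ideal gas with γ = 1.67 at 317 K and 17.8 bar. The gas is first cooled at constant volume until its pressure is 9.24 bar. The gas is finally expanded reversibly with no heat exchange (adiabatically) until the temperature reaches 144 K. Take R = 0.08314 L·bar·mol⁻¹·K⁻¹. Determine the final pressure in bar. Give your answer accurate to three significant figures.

P₃ ≈ 6.63 bar

From PV = nRT: V₁ = nRT₁/P₁ = 5.982 L.
Isochoric, so P/T is constant: V₂ = V₁; T₂ = T₁·(P₂/P₁) = 164.6 K.
Adiabatic (γ = 1.67), T V^(γ−1) and P V^γ constant: P₃ = P₂·(T₃/T₂)^(γ/(γ−1)) = 6.626 bar; V₃ = V₂·(T₂/T₃)^(1/(γ−1)) = 7.300 L.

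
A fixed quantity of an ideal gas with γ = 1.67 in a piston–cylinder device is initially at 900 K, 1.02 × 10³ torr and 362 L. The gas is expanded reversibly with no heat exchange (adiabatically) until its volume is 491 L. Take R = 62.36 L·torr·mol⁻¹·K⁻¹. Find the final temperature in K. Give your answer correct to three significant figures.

Adiabatic (γ = 1.67), T V^(γ−1) and P V^γ constant: T₂ = T₁·(V₁/V₂)^(γ−1) = 733.8 K; P₂ = P₁·(V₁/V₂)^γ = 613.1 torr.

T₂ ≈ 734 K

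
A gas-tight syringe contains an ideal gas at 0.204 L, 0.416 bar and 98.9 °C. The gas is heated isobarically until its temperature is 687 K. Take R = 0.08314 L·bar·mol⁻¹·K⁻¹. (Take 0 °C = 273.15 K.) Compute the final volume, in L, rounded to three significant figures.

Convert: T₁ = 372.0 K.
Isobaric, so V/T is constant: P₂ = P₁; V₂ = V₁·(T₂/T₁) = 0.3767 L.

V₂ ≈ 0.377 L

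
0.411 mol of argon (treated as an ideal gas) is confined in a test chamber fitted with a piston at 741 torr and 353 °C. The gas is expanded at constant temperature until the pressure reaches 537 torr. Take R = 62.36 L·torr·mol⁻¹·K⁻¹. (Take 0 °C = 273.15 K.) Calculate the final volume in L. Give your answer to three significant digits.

V₂ ≈ 29.9 L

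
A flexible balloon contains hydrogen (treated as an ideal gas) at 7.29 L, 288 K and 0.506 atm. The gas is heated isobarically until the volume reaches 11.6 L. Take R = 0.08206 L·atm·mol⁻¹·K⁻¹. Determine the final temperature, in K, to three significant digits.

T₂ ≈ 458 K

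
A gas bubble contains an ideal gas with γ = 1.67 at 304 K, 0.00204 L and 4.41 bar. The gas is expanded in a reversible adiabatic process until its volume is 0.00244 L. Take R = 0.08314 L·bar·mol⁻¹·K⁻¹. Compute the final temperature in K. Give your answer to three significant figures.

Reversible adiabatic, γ = 1.67: T₂ = T₁·(V₁/V₂)^(γ−1) = 269.6 K; P₂ = P₁·(V₁/V₂)^γ = 3.270 bar.

T₂ ≈ 270 K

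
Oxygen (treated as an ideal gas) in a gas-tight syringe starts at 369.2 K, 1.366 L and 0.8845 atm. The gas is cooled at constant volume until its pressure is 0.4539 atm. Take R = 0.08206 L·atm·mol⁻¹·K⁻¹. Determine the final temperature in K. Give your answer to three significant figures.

Isochoric, so P/T is constant: V₂ = V₁; T₂ = T₁·(P₂/P₁) = 189.5 K.

T₂ ≈ 189 K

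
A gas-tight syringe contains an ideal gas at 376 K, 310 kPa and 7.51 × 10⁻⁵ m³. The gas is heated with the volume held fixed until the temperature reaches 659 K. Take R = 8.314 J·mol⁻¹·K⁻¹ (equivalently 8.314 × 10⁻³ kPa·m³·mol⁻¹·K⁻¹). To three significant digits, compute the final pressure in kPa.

V constant ⇒ P ∝ T: V₂ = V₁; P₂ = P₁·(T₂/T₁) = 543.3 kPa.

P₂ ≈ 543 kPa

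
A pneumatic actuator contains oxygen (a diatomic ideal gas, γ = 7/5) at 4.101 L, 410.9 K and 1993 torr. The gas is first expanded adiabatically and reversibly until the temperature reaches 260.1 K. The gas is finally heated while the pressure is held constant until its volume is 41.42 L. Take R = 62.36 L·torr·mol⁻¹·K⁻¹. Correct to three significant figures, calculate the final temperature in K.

Reversible adiabatic, γ = 7/5: P₂ = P₁·(T₂/T₁)^(γ/(γ−1)) = 402.2 torr; V₂ = V₁·(T₁/T₂)^(1/(γ−1)) = 12.86 L.
P constant ⇒ V ∝ T: P₃ = P₂; T₃ = T₂·(V₃/V₂) = 837.5 K.

T₃ ≈ 837 K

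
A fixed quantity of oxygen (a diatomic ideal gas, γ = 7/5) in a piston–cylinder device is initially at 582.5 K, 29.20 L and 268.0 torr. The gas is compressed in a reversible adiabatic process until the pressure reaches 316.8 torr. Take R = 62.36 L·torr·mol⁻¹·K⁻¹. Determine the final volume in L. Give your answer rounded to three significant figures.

V₂ ≈ 25.9 L

Adiabatic (γ = 7/5), T V^(γ−1) and P V^γ constant: T₂ = T₁·(P₂/P₁)^((γ−1)/γ) = 611.0 K; V₂ = V₁·(P₁/P₂)^(1/γ) = 25.91 L.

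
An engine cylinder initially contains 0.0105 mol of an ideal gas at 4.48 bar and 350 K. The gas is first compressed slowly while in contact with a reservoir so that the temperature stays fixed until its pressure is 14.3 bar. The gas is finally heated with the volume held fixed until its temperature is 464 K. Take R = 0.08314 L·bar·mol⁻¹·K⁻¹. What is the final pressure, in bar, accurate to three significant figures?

P₃ ≈ 19.0 bar

From PV = nRT: V₁ = nRT₁/P₁ = 0.06820 L.
T constant ⇒ Boyle's law P V = const: T₂ = T₁; V₂ = V₁·(P₁/P₂) = 0.02137 L.
V constant ⇒ P ∝ T: V₃ = V₂; P₃ = P₂·(T₃/T₂) = 18.96 bar.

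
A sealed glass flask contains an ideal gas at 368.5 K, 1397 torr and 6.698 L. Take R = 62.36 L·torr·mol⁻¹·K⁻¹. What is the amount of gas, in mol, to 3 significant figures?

n ≈ 0.407 mol

PV = nRT ⇒ n = PV/(RT) = (1397 × 6.698) / (62.36 × 368.5)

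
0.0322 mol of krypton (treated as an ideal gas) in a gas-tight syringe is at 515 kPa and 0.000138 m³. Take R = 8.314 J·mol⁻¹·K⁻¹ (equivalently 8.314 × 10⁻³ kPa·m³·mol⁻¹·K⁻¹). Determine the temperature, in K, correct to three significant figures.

T ≈ 265 K

PV = nRT ⇒ T = PV/(nR) = (515 × 0.000138) / (0.0322 × 8.314 × 10⁻³)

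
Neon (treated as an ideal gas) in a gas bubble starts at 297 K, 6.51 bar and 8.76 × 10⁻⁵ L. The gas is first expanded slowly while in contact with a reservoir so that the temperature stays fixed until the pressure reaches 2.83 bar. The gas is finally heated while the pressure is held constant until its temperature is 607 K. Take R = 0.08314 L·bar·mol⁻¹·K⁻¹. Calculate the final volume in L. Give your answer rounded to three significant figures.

Isothermal, so P V is constant: T₂ = T₁; V₂ = V₁·(P₁/P₂) = 0.0002015 L.
P constant ⇒ V ∝ T: P₃ = P₂; V₃ = V₂·(T₃/T₂) = 0.0004118 L.

V₃ ≈ 0.000412 L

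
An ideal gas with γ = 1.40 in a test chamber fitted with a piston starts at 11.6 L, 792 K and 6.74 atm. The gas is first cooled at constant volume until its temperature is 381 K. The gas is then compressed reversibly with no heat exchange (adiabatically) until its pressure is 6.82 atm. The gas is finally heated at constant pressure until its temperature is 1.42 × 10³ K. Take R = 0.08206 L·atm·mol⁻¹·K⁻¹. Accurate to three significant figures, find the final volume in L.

V₄ ≈ 20.6 L

Isochoric, so P/T is constant: V₂ = V₁; P₂ = P₁·(T₂/T₁) = 3.242 atm.
Reversible adiabatic, γ = 1.40: T₃ = T₂·(P₃/P₂)^((γ−1)/γ) = 471.2 K; V₃ = V₂·(P₂/P₃)^(1/γ) = 6.820 L.
Isobaric, so V/T is constant: P₄ = P₃; V₄ = V₃·(T₄/T₃) = 20.55 L.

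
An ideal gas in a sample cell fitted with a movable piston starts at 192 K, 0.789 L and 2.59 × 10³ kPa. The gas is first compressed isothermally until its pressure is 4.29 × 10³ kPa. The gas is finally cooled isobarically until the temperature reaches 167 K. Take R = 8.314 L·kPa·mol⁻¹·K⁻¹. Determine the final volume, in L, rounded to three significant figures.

T constant ⇒ Boyle's law P V = const: T₂ = T₁; V₂ = V₁·(P₁/P₂) = 0.4763 L.
P constant ⇒ V ∝ T: P₃ = P₂; V₃ = V₂·(T₃/T₂) = 0.4143 L.

V₃ ≈ 0.414 L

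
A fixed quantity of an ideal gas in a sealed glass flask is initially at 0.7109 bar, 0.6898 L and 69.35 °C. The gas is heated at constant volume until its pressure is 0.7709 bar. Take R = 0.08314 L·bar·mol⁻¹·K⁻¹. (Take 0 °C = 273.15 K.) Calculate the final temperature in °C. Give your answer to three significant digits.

T₂ ≈ 98.3 °C

Convert: T₁ = 342.5 K.
V constant ⇒ P ∝ T: V₂ = V₁; T₂ = T₁·(P₂/P₁) = 371.4 K.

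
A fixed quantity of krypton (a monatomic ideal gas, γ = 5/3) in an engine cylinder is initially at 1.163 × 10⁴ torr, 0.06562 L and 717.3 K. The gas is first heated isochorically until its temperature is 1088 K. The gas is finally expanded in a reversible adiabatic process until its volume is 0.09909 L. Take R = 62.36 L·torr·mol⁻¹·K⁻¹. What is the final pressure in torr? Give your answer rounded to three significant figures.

P₃ ≈ 8.88e+03 torr

V constant ⇒ P ∝ T: V₂ = V₁; P₂ = P₁·(T₂/T₁) = 1.764e+04 torr.
Adiabatic (γ = 5/3), T V^(γ−1) and P V^γ constant: T₃ = T₂·(V₂/V₃)^(γ−1) = 826.6 K; P₃ = P₂·(V₂/V₃)^γ = 8875 torr.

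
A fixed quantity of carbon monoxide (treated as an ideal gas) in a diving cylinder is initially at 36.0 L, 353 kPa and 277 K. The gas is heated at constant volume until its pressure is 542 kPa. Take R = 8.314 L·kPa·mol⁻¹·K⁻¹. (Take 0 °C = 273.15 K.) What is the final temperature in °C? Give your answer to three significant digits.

V constant ⇒ P ∝ T: V₂ = V₁; T₂ = T₁·(P₂/P₁) = 425.3 K.

T₂ ≈ 152 °C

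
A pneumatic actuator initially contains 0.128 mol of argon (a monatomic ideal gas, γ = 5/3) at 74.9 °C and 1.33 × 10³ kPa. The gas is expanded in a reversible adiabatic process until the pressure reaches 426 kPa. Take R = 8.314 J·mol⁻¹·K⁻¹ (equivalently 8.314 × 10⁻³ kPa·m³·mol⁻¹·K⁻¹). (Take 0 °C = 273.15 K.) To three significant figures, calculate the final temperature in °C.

Convert: T₁ = 348.0 K.
From PV = nRT: V₁ = nRT₁/P₁ = 0.0002785 m³.
Adiabatic (γ = 5/3), T V^(γ−1) and P V^γ constant: T₂ = T₁·(P₂/P₁)^((γ−1)/γ) = 220.7 K; V₂ = V₁·(P₁/P₂)^(1/γ) = 0.0005514 m³.

T₂ ≈ -52.4 °C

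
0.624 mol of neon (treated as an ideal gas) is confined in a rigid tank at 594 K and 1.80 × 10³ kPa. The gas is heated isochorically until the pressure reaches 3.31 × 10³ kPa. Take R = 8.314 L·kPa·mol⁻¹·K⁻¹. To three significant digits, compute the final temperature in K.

From PV = nRT: V₁ = nRT₁/P₁ = 1.712 L.
Isochoric, so P/T is constant: V₂ = V₁; T₂ = T₁·(P₂/P₁) = 1092 K.

T₂ ≈ 1.09e+03 K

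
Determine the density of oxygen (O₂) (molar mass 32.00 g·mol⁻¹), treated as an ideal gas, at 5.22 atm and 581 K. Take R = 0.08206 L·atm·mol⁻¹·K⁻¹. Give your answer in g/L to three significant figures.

ρ = PM/(RT) = (5.22 × 32.00) / (0.08206 × 581.0)

ρ ≈ 3.50 g/L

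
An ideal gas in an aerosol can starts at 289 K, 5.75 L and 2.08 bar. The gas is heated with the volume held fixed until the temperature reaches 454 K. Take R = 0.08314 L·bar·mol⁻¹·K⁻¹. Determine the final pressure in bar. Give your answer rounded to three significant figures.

P₂ ≈ 3.27 bar

V constant ⇒ P ∝ T: V₂ = V₁; P₂ = P₁·(T₂/T₁) = 3.268 bar.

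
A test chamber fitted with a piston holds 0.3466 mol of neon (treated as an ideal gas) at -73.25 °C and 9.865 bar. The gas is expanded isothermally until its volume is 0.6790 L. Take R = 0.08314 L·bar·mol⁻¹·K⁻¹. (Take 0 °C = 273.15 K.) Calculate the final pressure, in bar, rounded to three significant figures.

P₂ ≈ 8.48 bar

Convert: T₁ = 199.9 K.
From PV = nRT: V₁ = nRT₁/P₁ = 0.5839 L.
Isothermal, so P V is constant: T₂ = T₁; P₂ = P₁·(V₁/V₂) = 8.484 bar.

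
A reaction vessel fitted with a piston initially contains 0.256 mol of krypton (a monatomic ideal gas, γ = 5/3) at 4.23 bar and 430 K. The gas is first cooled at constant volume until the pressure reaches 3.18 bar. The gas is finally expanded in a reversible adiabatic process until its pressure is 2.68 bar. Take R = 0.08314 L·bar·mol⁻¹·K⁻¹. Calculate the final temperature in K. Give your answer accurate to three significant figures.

From PV = nRT: V₁ = nRT₁/P₁ = 2.164 L.
Isochoric, so P/T is constant: V₂ = V₁; T₂ = T₁·(P₂/P₁) = 323.3 K.
Reversible adiabatic, γ = 5/3: T₃ = T₂·(P₃/P₂)^((γ−1)/γ) = 301.9 K; V₃ = V₂·(P₂/P₃)^(1/γ) = 2.397 L.

T₃ ≈ 302 K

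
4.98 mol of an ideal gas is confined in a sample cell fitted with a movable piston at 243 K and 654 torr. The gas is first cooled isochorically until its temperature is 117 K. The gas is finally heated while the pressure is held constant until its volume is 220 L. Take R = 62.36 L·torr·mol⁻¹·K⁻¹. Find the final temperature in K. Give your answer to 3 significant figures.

From PV = nRT: V₁ = nRT₁/P₁ = 115.4 L.
Isochoric, so P/T is constant: V₂ = V₁; P₂ = P₁·(T₂/T₁) = 314.9 torr.
Isobaric, so V/T is constant: P₃ = P₂; T₃ = T₂·(V₃/V₂) = 223.1 K.

T₃ ≈ 223 K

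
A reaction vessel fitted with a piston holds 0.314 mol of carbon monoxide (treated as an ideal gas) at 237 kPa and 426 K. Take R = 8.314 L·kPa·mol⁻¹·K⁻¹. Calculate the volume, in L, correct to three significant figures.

V ≈ 4.69 L

PV = nRT ⇒ V = nRT/P = (0.314 × 8.314 × 426) / 237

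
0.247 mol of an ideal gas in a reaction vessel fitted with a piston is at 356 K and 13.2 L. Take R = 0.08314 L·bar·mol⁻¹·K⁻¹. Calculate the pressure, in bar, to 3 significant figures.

PV = nRT ⇒ P = nRT/V = (0.247 × 0.08314 × 356) / 13.2

P ≈ 0.554 bar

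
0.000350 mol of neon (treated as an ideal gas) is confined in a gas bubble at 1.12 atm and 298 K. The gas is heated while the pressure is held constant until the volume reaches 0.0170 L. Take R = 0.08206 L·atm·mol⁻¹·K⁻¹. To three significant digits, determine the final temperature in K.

T₂ ≈ 663 K

From PV = nRT: V₁ = nRT₁/P₁ = 0.007642 L.
P constant ⇒ V ∝ T: P₂ = P₁; T₂ = T₁·(V₂/V₁) = 662.9 K.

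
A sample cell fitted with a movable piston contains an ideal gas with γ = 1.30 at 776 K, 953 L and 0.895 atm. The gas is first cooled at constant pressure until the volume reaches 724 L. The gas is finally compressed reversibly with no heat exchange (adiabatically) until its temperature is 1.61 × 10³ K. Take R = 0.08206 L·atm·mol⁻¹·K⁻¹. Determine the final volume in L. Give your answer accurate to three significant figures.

V₃ ≈ 25.4 L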